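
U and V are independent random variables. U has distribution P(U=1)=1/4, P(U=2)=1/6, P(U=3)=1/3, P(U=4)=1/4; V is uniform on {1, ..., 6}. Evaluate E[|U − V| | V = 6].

P(V = 6) = 1/6.
Summing |U−V|·P(x,y) over outcomes with V = 6 gives 41/72.
E[|U − V| | V = 6] = (41/72) / (1/6) = 41/12.

41/12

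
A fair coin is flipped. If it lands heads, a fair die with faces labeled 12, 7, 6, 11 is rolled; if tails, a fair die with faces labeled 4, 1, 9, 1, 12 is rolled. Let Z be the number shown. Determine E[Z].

36/5

E[Z | heads] = (12+7+6+11)/4 = 9.
E[Z | tails] = (4+1+9+1+12)/5 = 27/5.
E[Z] = (1/2)·(9) + (1/2)·(27/5) = 36/5.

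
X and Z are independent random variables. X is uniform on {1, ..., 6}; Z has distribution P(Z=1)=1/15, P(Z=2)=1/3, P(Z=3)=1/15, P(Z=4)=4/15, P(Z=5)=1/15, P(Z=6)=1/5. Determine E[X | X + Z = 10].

P(X + Z = 10) = 4/45.
Summing X·P(x,y) over outcomes with X + Z = 10 gives 41/90.
E[X | X + Z = 10] = (41/90) / (4/45) = 41/8.

41/8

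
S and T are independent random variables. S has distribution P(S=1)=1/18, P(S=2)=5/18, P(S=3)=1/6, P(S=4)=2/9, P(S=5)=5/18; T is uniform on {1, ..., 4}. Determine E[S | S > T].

P(S > T) = 43/72.
Summing S·P(x,y) over outcomes with S > T gives 22/9.
E[S | S > T] = (22/9) / (43/72) = 176/43.

176/43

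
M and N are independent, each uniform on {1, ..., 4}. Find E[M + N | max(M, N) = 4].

44/7

P(max(M, N) = 4) = 7/16.
Summing (M+N)·P(x,y) over outcomes with max(M, N) = 4 gives 11/4.
E[M + N | max(M, N) = 4] = (11/4) / (7/16) = 44/7.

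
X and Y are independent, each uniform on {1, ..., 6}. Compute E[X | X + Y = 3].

3/2

Outcomes with X + Y = 3: (1,2), (2,1), each with probability 1/36.
E[X | X + Y = 3] = (1 + 2) / 2 = 3/2.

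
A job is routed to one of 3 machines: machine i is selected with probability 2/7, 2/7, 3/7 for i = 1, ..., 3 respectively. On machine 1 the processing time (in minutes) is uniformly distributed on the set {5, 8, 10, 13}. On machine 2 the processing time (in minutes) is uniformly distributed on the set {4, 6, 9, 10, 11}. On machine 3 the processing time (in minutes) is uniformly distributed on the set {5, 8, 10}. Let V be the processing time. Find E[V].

57/7

E[V | machine 1] = (5+8+10+13)/4 = 9.
E[V | machine 2] = (4+6+9+10+11)/5 = 8.
E[V | machine 3] = (5+8+10)/3 = 23/3.
E[V] = (2/7)·(9) + (2/7)·(8) + (3/7)·(23/3) = 57/7.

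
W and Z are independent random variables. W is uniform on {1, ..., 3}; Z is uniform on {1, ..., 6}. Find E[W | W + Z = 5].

2

Outcomes with W + Z = 5: (1,4), (2,3), (3,2), each with probability 1/18.
E[W | W + Z = 5] = (1 + 2 + 3) / 3 = 2.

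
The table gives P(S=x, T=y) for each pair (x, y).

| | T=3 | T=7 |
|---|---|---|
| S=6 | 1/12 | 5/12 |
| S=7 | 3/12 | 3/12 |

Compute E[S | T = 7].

51/8

P(T = 7) = 2/3.
Σ S·P over the event = 6·(5/12) + 7·(3/12) = 17/4.
E[S | T = 7] = (17/4) / (2/3) = 51/8.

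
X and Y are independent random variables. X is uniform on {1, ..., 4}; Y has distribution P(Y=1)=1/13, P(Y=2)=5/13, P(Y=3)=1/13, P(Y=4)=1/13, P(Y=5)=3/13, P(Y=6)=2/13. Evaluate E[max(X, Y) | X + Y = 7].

5

P(X + Y = 7) = 7/52.
Summing max(X,Y)·P(x,y) over outcomes with X + Y = 7 gives 35/52.
E[max(X, Y) | X + Y = 7] = (35/52) / (7/52) = 5.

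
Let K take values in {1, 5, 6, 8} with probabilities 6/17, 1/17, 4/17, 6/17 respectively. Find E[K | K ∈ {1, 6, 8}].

P(K ∈ {1, 6, 8}) = 16/17.
Σ over the event: 1·6/17 + 6·4/17 + 8·6/17 = 78/17.
E[K | K ∈ {1, 6, 8}] = (78/17) / (16/17) = 39/8.

39/8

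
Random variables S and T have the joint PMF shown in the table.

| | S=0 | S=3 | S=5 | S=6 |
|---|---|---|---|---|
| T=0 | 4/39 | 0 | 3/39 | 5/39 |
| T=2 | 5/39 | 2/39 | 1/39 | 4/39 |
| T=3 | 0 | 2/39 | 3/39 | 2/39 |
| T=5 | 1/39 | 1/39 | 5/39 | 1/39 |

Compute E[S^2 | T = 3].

P(T = 3) = 7/39.
Σ S^2·P over the event = 9·(2/39) + 25·(3/39) + 36·(2/39) = 55/13.
E[S^2 | T = 3] = (55/13) / (7/39) = 165/7.

165/7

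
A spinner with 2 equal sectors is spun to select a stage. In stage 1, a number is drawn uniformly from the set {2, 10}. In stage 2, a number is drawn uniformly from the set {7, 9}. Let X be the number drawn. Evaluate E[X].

7

E[X | stage 1] = (2+10)/2 = 6.
E[X | stage 2] = (7+9)/2 = 8.
By the law of total expectation,
E[X] = (1/2)·(6) + (1/2)·(8) = 7.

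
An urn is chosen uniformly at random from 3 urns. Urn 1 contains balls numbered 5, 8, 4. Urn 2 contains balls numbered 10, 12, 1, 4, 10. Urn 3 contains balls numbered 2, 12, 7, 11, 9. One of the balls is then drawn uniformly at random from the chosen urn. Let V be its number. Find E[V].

319/45

E[V | urn 1] = (5+8+4)/3 = 17/3.
E[V | urn 2] = (10+12+1+4+10)/5 = 37/5.
E[V | urn 3] = (2+12+7+11+9)/5 = 41/5.
By the law of total expectation,
E[V] = (1/3)·(17/3) + (1/3)·(37/5) + (1/3)·(41/5) = 319/45.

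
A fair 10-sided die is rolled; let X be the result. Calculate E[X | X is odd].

5

Given X is odd, X is equally likely to be any of {1, 3, 5, 7, 9}.
E[X | X is odd] = (1 + 3 + 5 + 7 + 9) / 5 = 5.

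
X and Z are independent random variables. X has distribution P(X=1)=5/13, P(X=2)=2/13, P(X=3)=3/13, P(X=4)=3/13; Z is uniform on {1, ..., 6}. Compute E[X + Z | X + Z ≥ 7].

P(X + Z ≥ 7) = 5/13.
Summing (X+Z)·P(x,y) over outcomes with X + Z ≥ 7 gives 239/78.
E[X + Z | X + Z ≥ 7] = (239/78) / (5/13) = 239/30.

239/30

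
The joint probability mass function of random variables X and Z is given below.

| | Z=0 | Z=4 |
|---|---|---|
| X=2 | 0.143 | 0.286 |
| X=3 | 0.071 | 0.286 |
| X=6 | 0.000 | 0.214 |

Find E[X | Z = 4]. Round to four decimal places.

P(Z = 4) = 0.786.
Σ X·P over the event = 2·(0.286) + 3·(0.286) + 6·(0.214) = 2.714.
E[X | Z = 4] = (2.714) / (0.786) = 3.4529.

3.4529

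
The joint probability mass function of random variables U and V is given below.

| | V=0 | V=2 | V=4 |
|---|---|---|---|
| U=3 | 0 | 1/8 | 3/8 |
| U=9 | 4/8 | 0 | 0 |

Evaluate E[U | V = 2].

3

P(V = 2) = 1/8.
Σ U·P over the event = 3·(1/8) = 3/8.
E[U | V = 2] = (3/8) / (1/8) = 3.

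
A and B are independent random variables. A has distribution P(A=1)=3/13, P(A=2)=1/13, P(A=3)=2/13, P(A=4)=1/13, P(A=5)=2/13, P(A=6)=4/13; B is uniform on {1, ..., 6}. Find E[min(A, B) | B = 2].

23/13

P(B = 2) = 1/6.
Summing min(A,B)·P(x,y) over outcomes with B = 2 gives 23/78.
E[min(A, B) | B = 2] = (23/78) / (1/6) = 23/13.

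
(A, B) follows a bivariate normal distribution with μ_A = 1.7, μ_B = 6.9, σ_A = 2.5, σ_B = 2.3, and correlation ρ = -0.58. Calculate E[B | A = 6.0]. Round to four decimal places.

4.6055

The regression of B on A has slope ρ·σ_B/σ_A and passes through (μ_A, μ_B).
E[B | A=6.0] = 6.9 + (-0.58)·(2.3/2.5)·(6.0 − (1.7)) = 6.9 + (-0.5336)·(4.3) = 4.6055.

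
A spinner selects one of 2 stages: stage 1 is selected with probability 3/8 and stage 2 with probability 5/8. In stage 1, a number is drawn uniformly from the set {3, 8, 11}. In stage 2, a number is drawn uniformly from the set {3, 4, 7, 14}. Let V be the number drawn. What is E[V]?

E[V | stage 1] = (3+8+11)/3 = 22/3.
E[V | stage 2] = (3+4+7+14)/4 = 7.
E[V] = (3/8)·(22/3) + (5/8)·(7) = 57/8.

57/8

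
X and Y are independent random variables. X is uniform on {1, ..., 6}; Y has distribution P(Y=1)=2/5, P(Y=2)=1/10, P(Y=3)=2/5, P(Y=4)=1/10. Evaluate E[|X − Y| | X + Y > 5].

75/32

P(X + Y > 5) = 8/15.
Summing |X−Y|·P(x,y) over outcomes with X + Y > 5 gives 5/4.
E[|X − Y| | X + Y > 5] = (5/4) / (8/15) = 75/32.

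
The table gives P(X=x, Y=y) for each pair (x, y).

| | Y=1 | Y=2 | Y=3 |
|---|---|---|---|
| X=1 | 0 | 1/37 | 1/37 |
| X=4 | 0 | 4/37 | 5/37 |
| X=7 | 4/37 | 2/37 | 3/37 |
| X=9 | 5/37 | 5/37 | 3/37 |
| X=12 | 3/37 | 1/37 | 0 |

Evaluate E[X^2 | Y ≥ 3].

P(Y ≥ 3) = 12/37.
Summing X^2·P(X=x,Y=y) over the conditioning event gives 471/37.
E[X^2 | Y ≥ 3] = (471/37) / (12/37) = 157/4.

157/4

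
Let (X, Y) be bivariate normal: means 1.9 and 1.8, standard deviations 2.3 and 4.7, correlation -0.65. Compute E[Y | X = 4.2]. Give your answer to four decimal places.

For a bivariate normal, E[Y | X=x] = μ_Y + ρ·(σ_Y/σ_X)·(x − μ_X).
E[Y | X=4.2] = 1.8 + (-0.65)·(4.7/2.3)·(4.2 − (1.9)) = 1.8 + (-1.32826)·(2.3) = -1.2550.

-1.2550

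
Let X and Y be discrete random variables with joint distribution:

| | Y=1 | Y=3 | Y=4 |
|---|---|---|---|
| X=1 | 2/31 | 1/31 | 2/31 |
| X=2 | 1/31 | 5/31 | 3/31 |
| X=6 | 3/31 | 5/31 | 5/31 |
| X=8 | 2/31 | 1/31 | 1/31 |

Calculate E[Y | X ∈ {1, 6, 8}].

30/11

P(X ∈ {1, 6, 8}) = 22/31.
Summing Y·P(X=x,Y=y) over the conditioning event gives 60/31.
E[Y | X ∈ {1, 6, 8}] = (60/31) / (22/31) = 30/11.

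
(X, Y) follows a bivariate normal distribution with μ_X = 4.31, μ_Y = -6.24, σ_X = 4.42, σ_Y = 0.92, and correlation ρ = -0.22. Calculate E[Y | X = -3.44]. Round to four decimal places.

-5.8851

The regression of Y on X has slope ρ·σ_Y/σ_X and passes through (μ_X, μ_Y).
E[Y | X=-3.44] = -6.24 + (-0.22)·(0.92/4.42)·(-3.44 − (4.31)) = -6.24 + (-0.045792)·(-7.75) = -5.8851.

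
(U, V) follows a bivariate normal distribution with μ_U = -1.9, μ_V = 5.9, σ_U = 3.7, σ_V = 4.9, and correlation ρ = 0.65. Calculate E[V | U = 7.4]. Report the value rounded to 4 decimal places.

E[V | U=x] = μ_V + ρ(σ_V/σ_U)(x − μ_U) for jointly normal variables.
E[V | U=7.4] = 5.9 + (0.65)·(4.9/3.7)·(7.4 − (-1.9)) = 5.9 + (0.86081)·(9.3) = 13.9055.

13.9055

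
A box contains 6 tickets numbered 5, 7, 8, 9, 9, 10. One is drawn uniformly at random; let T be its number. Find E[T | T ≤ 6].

P(T ≤ 6) = 1/6.
Σ over the event: 5·1/6 = 5/6.
E[T | T ≤ 6] = (5/6) / (1/6) = 5.

5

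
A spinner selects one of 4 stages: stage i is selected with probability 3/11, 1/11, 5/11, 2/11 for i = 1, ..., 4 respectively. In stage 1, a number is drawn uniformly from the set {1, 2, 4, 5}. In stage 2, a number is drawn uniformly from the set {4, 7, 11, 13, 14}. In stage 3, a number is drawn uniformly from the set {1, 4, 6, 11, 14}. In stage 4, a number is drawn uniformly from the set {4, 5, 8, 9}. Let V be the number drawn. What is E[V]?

E[V | stage 1] = (1+2+4+5)/4 = 3.
E[V | stage 2] = (4+7+11+13+14)/5 = 49/5.
E[V | stage 3] = (1+4+6+11+14)/5 = 36/5.
E[V | stage 4] = (4+5+8+9)/4 = 13/2.
By the law of total expectation,
E[V] = (3/11)·(3) + (1/11)·(49/5) + (5/11)·(36/5) + (2/11)·(13/2) = 339/55.

339/55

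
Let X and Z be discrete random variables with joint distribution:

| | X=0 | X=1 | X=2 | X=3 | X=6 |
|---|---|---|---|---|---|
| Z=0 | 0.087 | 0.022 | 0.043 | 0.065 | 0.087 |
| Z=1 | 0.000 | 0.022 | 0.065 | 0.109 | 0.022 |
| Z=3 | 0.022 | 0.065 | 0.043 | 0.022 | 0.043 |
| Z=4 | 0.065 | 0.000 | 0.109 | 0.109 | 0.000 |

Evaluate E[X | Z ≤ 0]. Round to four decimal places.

P(Z ≤ 0) = 0.304.
Σ X·P over the event = 0·(0.087) + 1·(0.022) + 2·(0.043) + 3·(0.065) + 6·(0.087) = 0.825.
E[X | Z ≤ 0] = (0.825) / (0.304) = 2.7138.

2.7138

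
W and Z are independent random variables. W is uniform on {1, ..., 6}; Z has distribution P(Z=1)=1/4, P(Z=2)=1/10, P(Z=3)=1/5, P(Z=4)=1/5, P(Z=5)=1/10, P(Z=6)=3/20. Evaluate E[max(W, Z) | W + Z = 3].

P(W + Z = 3) = 7/120.
Summing max(W,Z)·P(x,y) over outcomes with W + Z = 3 gives 7/60.
E[max(W, Z) | W + Z = 3] = (7/60) / (7/120) = 2.

2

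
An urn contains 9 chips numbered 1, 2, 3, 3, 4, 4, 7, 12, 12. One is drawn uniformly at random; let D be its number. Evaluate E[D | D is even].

P(D is even) = 5/9.
Σ over the event: 2·1/9 + 4·2/9 + 12·2/9 = 34/9.
E[D | D is even] = (34/9) / (5/9) = 34/5.

34/5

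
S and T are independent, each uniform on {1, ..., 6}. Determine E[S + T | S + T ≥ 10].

Outcomes with S + T ≥ 10: (4,6), (5,5), (5,6), (6,4), (6,5), (6,6), each with probability 1/36.
E[S + T | S + T ≥ 10] = (10 + 10 + 11 + 10 + 11 + 12) / 6 = 32/3.

32/3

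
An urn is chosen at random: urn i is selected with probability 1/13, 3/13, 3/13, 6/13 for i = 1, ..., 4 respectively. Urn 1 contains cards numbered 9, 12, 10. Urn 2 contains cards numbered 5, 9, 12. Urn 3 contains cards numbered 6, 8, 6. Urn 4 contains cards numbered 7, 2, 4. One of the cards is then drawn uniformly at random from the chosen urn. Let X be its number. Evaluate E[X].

19/3

E[X | urn 1] = (9+12+10)/3 = 31/3.
E[X | urn 2] = (5+9+12)/3 = 26/3.
E[X | urn 3] = (6+8+6)/3 = 20/3.
E[X | urn 4] = (7+2+4)/3 = 13/3.
By the law of total expectation,
E[X] = (1/13)·(31/3) + (3/13)·(26/3) + (3/13)·(20/3) + (6/13)·(13/3) = 19/3.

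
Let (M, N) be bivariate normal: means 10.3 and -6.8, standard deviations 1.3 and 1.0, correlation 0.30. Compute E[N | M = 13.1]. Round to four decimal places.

-6.1538

The regression of N on M has slope ρ·σ_N/σ_M and passes through (μ_M, μ_N).
E[N | M=13.1] = -6.8 + (0.30)·(1.0/1.3)·(13.1 − (10.3)) = -6.8 + (0.23077)·(2.8) = -6.1538.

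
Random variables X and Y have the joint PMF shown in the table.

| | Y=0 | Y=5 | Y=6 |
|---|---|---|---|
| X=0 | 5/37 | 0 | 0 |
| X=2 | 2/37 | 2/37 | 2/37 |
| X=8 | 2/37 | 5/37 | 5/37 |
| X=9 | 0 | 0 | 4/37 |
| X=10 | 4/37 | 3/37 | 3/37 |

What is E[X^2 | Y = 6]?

68

P(Y = 6) = 14/37.
Σ X^2·P over the event = 4·(2/37) + 64·(5/37) + 81·(4/37) + 100·(3/37) = 952/37.
E[X^2 | Y = 6] = (952/37) / (14/37) = 68.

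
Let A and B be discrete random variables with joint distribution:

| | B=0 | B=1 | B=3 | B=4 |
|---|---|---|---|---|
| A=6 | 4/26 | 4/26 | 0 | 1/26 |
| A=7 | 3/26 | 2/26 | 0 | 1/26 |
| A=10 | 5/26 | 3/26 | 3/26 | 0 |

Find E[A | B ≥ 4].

P(B ≥ 4) = 1/13.
Summing A·P(A=x,B=y) over the conditioning event gives 1/2.
E[A | B ≥ 4] = (1/2) / (1/13) = 13/2.

13/2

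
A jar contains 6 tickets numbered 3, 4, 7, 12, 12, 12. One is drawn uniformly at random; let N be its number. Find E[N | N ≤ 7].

P(N ≤ 7) = 1/2.
Σ over the event: 3·1/6 + 4·1/6 + 7·1/6 = 7/3.
E[N | N ≤ 7] = (7/3) / (1/2) = 14/3.

14/3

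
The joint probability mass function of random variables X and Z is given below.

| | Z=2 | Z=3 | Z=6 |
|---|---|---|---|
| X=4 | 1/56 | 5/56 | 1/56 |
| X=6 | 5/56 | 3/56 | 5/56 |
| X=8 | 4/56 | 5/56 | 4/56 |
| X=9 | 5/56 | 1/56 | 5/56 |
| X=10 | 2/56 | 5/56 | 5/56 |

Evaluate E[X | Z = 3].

P(Z = 3) = 19/56.
Σ X·P over the event = 4·(5/56) + 6·(3/56) + 8·(5/56) + 9·(1/56) + 10·(5/56) = 137/56.
E[X | Z = 3] = (137/56) / (19/56) = 137/19.

137/19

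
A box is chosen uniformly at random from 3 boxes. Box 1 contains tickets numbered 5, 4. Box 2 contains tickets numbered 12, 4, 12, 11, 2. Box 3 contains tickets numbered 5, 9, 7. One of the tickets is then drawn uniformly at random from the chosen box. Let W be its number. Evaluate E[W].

197/30

E[W | box 1] = (5+4)/2 = 9/2.
E[W | box 2] = (12+4+12+11+2)/5 = 41/5.
E[W | box 3] = (5+9+7)/3 = 7.
By the law of total expectation,
E[W] = (1/3)·(9/2) + (1/3)·(41/5) + (1/3)·(7) = 197/30.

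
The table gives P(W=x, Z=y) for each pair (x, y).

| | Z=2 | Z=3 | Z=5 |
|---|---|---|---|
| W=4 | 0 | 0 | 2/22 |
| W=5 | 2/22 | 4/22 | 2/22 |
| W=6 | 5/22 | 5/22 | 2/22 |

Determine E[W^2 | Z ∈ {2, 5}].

384/13

P(Z ∈ {2, 5}) = 13/22.
Σ W^2·P over the event = 16·(2/22) + 25·(2/22) + 25·(2/22) + 36·(5/22) + 36·(2/22) = 192/11.
E[W^2 | Z ∈ {2, 5}] = (192/11) / (13/22) = 384/13.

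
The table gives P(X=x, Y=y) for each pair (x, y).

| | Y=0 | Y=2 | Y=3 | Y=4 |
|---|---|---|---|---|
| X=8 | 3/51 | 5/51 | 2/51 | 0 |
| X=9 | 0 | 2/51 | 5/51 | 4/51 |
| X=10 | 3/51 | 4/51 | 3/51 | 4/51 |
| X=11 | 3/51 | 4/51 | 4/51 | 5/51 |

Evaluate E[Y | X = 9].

35/11

P(X = 9) = 11/51.
Σ Y·P over the event = 2·(2/51) + 3·(5/51) + 4·(4/51) = 35/51.
E[Y | X = 9] = (35/51) / (11/51) = 35/11.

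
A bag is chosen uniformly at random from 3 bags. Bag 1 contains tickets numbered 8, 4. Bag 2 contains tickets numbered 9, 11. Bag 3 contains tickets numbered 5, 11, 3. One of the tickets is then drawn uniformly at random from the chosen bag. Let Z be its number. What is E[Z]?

E[Z | bag 1] = (8+4)/2 = 6.
E[Z | bag 2] = (9+11)/2 = 10.
E[Z | bag 3] = (5+11+3)/3 = 19/3.
E[Z] = (1/3)·(6) + (1/3)·(10) + (1/3)·(19/3) = 67/9.

67/9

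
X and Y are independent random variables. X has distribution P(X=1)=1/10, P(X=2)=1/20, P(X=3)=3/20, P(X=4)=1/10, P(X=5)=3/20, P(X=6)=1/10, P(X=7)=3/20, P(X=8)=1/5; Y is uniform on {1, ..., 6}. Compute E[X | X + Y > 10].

P(X + Y > 10) = 4/15.
Summing X·P(x,y) over outcomes with X + Y > 10 gives 23/12.
E[X | X + Y > 10] = (23/12) / (4/15) = 115/16.

115/16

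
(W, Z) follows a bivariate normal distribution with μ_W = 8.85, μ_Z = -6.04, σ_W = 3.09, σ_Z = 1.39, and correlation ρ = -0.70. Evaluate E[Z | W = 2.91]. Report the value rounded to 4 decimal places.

-4.1696

For a bivariate normal, E[Z | W=x] = μ_Z + ρ·(σ_Z/σ_W)·(x − μ_W).
E[Z | W=2.91] = -6.04 + (-0.70)·(1.39/3.09)·(2.91 − (8.85)) = -6.04 + (-0.31489)·(-5.94) = -4.1696.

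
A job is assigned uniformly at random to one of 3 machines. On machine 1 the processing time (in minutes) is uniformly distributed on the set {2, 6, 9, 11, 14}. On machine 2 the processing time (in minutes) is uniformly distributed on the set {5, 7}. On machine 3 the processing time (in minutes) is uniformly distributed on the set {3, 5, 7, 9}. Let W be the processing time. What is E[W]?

34/5

E[W | machine 1] = (2+6+9+11+14)/5 = 42/5.
E[W | machine 2] = (5+7)/2 = 6.
E[W | machine 3] = (3+5+7+9)/4 = 6.
E[W] = (1/3)·(42/5) + (1/3)·(6) + (1/3)·(6) = 34/5.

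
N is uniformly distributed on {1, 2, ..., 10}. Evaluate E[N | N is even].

6

Given N is even, N is equally likely to be any of {2, 4, 6, 8, 10}.
E[N | N is even] = (2 + 4 + 6 + 8 + 10) / 5 = 6.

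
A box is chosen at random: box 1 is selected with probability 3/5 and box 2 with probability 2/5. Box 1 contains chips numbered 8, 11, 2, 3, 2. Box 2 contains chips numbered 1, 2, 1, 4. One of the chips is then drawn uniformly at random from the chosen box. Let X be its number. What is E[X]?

98/25

E[X | box 1] = (8+11+2+3+2)/5 = 26/5.
E[X | box 2] = (1+2+1+4)/4 = 2.
E[X] = (3/5)·(26/5) + (2/5)·(2) = 98/25.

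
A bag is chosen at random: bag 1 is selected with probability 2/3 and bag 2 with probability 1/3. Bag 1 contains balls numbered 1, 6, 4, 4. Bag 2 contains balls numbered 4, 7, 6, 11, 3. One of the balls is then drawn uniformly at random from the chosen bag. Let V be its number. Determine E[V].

E[V | bag 1] = (1+6+4+4)/4 = 15/4.
E[V | bag 2] = (4+7+6+11+3)/5 = 31/5.
By the law of total expectation,
E[V] = (2/3)·(15/4) + (1/3)·(31/5) = 137/30.

137/30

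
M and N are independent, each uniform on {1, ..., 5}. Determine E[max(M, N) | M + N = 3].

2

Outcomes with M + N = 3: (1,2), (2,1), each with probability 1/25.
E[max(M, N) | M + N = 3] = (2 + 2) / 2 = 2.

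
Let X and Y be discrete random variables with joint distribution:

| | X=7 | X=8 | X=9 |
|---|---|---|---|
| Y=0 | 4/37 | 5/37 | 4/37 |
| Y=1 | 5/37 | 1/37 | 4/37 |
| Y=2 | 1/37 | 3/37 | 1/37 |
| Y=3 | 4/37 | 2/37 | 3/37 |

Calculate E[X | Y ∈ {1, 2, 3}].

95/12

P(Y ∈ {1, 2, 3}) = 24/37.
Summing X·P(X=x,Y=y) over the conditioning event gives 190/37.
E[X | Y ∈ {1, 2, 3}] = (190/37) / (24/37) = 95/12.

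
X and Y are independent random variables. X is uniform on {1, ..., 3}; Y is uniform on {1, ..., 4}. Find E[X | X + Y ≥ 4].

20/9

Outcomes with X + Y ≥ 4: (1,3), (1,4), (2,2), (2,3), (2,4), (3,1), (3,2), (3,3), (3,4), each with probability 1/12.
E[X | X + Y ≥ 4] = (1 + 1 + 2 + 2 + 2 + 3 + 3 + 3 + 3) / 9 = 20/9.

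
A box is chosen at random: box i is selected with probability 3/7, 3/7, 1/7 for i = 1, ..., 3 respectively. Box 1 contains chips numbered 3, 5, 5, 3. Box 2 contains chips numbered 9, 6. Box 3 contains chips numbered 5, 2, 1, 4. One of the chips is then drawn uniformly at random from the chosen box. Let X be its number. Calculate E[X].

75/14

E[X | box 1] = (3+5+5+3)/4 = 4.
E[X | box 2] = (9+6)/2 = 15/2.
E[X | box 3] = (5+2+1+4)/4 = 3.
E[X] = (3/7)·(4) + (3/7)·(15/2) + (1/7)·(3) = 75/14.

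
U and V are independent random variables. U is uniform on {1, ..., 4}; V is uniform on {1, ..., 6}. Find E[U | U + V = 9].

7/2

P(U + V = 9) = 1/12.
Summing U·P(x,y) over outcomes with U + V = 9 gives 7/24.
E[U | U + V = 9] = (7/24) / (1/12) = 7/2.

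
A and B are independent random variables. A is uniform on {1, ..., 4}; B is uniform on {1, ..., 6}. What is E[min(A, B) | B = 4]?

5/2

Outcomes with B = 4: (1,4), (2,4), (3,4), (4,4), each with probability 1/24.
E[min(A, B) | B = 4] = (1 + 2 + 3 + 4) / 4 = 5/2.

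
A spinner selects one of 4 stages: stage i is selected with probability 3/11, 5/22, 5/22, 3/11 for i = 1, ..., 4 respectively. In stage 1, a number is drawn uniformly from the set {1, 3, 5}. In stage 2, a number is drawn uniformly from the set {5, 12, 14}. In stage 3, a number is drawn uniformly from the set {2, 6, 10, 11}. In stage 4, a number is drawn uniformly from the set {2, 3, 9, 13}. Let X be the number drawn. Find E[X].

1757/264

E[X | stage 1] = (1+3+5)/3 = 3.
E[X | stage 2] = (5+12+14)/3 = 31/3.
E[X | stage 3] = (2+6+10+11)/4 = 29/4.
E[X | stage 4] = (2+3+9+13)/4 = 27/4.
By the law of total expectation,
E[X] = (3/11)·(3) + (5/22)·(31/3) + (5/22)·(29/4) + (3/11)·(27/4) = 1757/264.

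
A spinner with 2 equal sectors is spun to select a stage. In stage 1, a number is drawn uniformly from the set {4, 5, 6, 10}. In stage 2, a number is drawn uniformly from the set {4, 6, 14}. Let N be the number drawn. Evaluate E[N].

57/8

E[N | stage 1] = (4+5+6+10)/4 = 25/4.
E[N | stage 2] = (4+6+14)/3 = 8.
E[N] = (1/2)·(25/4) + (1/2)·(8) = 57/8.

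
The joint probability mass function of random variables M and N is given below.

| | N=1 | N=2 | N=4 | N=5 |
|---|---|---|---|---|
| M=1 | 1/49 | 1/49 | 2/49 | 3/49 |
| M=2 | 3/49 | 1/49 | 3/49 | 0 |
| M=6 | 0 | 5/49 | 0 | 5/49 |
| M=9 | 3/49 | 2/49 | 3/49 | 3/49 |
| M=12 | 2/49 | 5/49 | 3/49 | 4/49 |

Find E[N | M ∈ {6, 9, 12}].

113/35

P(M ∈ {6, 9, 12}) = 5/7.
Summing N·P(M=x,N=y) over the conditioning event gives 113/49.
E[N | M ∈ {6, 9, 12}] = (113/49) / (5/7) = 113/35.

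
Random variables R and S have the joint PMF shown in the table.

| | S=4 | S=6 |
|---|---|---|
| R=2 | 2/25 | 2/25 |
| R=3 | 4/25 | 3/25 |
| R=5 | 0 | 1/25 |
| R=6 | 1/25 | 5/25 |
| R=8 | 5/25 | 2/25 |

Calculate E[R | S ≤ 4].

P(S ≤ 4) = 12/25.
Σ R·P over the event = 2·(2/25) + 3·(4/25) + 6·(1/25) + 8·(5/25) = 62/25.
E[R | S ≤ 4] = (62/25) / (12/25) = 31/6.

31/6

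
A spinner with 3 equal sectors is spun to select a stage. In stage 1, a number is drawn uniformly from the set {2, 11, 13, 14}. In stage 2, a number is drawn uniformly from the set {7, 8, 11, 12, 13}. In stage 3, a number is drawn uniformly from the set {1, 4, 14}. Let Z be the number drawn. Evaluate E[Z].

E[Z | stage 1] = (2+11+13+14)/4 = 10.
E[Z | stage 2] = (7+8+11+12+13)/5 = 51/5.
E[Z | stage 3] = (1+4+14)/3 = 19/3.
By the law of total expectation,
E[Z] = (1/3)·(10) + (1/3)·(51/5) + (1/3)·(19/3) = 398/45.

398/45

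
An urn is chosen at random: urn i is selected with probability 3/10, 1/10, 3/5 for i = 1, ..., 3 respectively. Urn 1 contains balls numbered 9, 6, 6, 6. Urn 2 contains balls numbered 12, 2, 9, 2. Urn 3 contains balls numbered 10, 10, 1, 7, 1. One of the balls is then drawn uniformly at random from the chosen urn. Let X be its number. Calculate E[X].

E[X | urn 1] = (9+6+6+6)/4 = 27/4.
E[X | urn 2] = (12+2+9+2)/4 = 25/4.
E[X | urn 3] = (10+10+1+7+1)/5 = 29/5.
E[X] = (3/10)·(27/4) + (1/10)·(25/4) + (3/5)·(29/5) = 613/100.

613/100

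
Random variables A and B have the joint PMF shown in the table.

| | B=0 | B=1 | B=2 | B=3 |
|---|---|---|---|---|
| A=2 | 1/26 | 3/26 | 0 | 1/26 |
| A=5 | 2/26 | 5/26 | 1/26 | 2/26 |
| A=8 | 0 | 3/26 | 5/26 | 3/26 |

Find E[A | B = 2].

P(B = 2) = 3/13.
Σ A·P over the event = 5·(1/26) + 8·(5/26) = 45/26.
E[A | B = 2] = (45/26) / (3/13) = 15/2.

15/2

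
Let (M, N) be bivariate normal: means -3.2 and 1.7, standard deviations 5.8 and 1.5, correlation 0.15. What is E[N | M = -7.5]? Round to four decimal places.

1.5332

E[N | M=x] = μ_N + ρ(σ_N/σ_M)(x − μ_M) for jointly normal variables.
E[N | M=-7.5] = 1.7 + (0.15)·(1.5/5.8)·(-7.5 − (-3.2)) = 1.7 + (0.038793)·(-4.3) = 1.5332.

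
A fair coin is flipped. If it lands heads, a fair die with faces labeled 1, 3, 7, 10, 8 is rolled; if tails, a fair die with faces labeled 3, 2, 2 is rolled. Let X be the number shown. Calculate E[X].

61/15

E[X | heads] = (1+3+7+10+8)/5 = 29/5.
E[X | tails] = (3+2+2)/3 = 7/3.
By the law of total expectation,
E[X] = (1/2)·(29/5) + (1/2)·(7/3) = 61/15.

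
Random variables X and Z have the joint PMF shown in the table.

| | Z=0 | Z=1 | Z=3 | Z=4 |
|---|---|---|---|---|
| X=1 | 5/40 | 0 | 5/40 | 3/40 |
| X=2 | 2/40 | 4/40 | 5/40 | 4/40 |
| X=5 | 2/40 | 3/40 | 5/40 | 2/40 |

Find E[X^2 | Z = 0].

P(Z = 0) = 9/40.
Σ X^2·P over the event = 1·(5/40) + 4·(2/40) + 25·(2/40) = 63/40.
E[X^2 | Z = 0] = (63/40) / (9/40) = 7.

7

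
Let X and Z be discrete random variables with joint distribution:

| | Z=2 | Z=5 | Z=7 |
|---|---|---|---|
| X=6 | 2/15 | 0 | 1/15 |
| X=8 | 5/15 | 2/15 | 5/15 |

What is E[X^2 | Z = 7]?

178/3

P(Z = 7) = 2/5.
Σ X^2·P over the event = 36·(1/15) + 64·(5/15) = 356/15.
E[X^2 | Z = 7] = (356/15) / (2/5) = 178/3.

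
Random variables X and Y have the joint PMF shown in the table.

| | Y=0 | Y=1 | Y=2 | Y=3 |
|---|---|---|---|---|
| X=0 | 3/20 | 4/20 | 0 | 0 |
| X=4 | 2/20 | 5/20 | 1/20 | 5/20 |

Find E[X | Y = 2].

P(Y = 2) = 1/20.
Summing X·P(X=x,Y=y) over the conditioning event gives 1/5.
E[X | Y = 2] = (1/5) / (1/20) = 4.

4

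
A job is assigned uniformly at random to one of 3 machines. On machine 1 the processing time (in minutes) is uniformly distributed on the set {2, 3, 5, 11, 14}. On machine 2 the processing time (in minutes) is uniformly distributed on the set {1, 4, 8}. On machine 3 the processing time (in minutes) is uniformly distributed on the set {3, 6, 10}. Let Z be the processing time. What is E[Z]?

E[Z | machine 1] = (2+3+5+11+14)/5 = 7.
E[Z | machine 2] = (1+4+8)/3 = 13/3.
E[Z | machine 3] = (3+6+10)/3 = 19/3.
E[Z] = (1/3)·(7) + (1/3)·(13/3) + (1/3)·(19/3) = 53/9.

53/9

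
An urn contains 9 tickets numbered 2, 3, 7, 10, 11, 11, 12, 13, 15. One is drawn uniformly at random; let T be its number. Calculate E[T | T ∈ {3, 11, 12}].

P(T ∈ {3, 11, 12}) = 4/9.
Σ over the event: 3·1/9 + 11·2/9 + 12·1/9 = 37/9.
E[T | T ∈ {3, 11, 12}] = (37/9) / (4/9) = 37/4.

37/4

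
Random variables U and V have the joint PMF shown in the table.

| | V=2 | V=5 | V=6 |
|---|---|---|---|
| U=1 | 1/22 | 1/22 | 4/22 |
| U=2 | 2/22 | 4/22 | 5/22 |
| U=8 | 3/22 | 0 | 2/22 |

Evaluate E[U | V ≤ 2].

P(V ≤ 2) = 3/11.
Summing U·P(U=x,V=y) over the conditioning event gives 29/22.
E[U | V ≤ 2] = (29/22) / (3/11) = 29/6.

29/6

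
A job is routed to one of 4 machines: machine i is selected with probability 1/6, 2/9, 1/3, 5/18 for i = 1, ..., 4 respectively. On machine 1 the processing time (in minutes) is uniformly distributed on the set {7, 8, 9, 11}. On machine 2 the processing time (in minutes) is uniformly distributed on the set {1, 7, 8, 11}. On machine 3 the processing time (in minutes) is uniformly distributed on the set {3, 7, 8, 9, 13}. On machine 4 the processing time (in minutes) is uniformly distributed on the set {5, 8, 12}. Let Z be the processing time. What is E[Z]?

E[Z | machine 1] = (7+8+9+11)/4 = 35/4.
E[Z | machine 2] = (1+7+8+11)/4 = 27/4.
E[Z | machine 3] = (3+7+8+9+13)/5 = 8.
E[Z | machine 4] = (5+8+12)/3 = 25/3.
E[Z] = (1/6)·(35/4) + (2/9)·(27/4) + (1/3)·(8) + (5/18)·(25/3) = 1715/216.

1715/216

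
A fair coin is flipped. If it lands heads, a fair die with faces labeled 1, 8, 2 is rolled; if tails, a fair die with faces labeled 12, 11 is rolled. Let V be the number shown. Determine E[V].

91/12

E[V | heads] = (1+8+2)/3 = 11/3.
E[V | tails] = (12+11)/2 = 23/2.
By the law of total expectation,
E[V] = (1/2)·(11/3) + (1/2)·(23/2) = 91/12.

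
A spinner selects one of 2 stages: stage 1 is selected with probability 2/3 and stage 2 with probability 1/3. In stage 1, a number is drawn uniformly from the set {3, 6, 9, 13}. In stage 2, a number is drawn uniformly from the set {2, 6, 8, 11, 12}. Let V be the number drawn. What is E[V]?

233/30

E[V | stage 1] = (3+6+9+13)/4 = 31/4.
E[V | stage 2] = (2+6+8+11+12)/5 = 39/5.
By the law of total expectation,
E[V] = (2/3)·(31/4) + (1/3)·(39/5) = 233/30.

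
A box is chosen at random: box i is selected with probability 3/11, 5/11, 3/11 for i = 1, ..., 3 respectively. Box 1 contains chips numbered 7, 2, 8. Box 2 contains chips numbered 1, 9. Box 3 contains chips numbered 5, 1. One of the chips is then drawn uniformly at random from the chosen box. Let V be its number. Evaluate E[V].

51/11

E[V | box 1] = (7+2+8)/3 = 17/3.
E[V | box 2] = (1+9)/2 = 5.
E[V | box 3] = (5+1)/2 = 3.
E[V] = (3/11)·(17/3) + (5/11)·(5) + (3/11)·(3) = 51/11.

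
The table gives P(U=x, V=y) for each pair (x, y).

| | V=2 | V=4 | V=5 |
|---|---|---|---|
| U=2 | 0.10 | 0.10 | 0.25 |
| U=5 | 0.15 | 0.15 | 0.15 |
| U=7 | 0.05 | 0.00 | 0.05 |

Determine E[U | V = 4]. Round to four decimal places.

3.8000

P(V = 4) = 0.25.
Σ U·P over the event = 2·(0.10) + 5·(0.15) = 0.95.
E[U | V = 4] = (0.95) / (0.25) = 3.8000.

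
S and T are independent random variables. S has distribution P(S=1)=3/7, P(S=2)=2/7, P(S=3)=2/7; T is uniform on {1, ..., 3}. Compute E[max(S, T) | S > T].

8/3

P(S > T) = 2/7.
Summing max(S,T)·P(x,y) over outcomes with S > T gives 16/21.
E[max(S, T) | S > T] = (16/21) / (2/7) = 8/3.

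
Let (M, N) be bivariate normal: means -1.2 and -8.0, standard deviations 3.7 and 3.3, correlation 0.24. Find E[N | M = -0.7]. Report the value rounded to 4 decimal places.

-7.8930

The regression of N on M has slope ρ·σ_N/σ_M and passes through (μ_M, μ_N).
E[N | M=-0.7] = -8.0 + (0.24)·(3.3/3.7)·(-0.7 − (-1.2)) = -8.0 + (0.21405)·(0.5) = -7.8930.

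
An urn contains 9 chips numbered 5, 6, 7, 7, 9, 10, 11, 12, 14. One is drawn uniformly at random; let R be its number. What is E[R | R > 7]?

56/5

P(R > 7) = 5/9.
Σ over the event: 9·1/9 + 10·1/9 + 11·1/9 + 12·1/9 + 14·1/9 = 56/9.
E[R | R > 7] = (56/9) / (5/9) = 56/5.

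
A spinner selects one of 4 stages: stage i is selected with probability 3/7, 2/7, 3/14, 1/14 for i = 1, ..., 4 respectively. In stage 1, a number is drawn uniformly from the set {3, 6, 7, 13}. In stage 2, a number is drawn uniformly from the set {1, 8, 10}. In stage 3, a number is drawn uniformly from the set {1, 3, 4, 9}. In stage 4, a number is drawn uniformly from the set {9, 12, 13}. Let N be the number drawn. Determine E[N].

1115/168

E[N | stage 1] = (3+6+7+13)/4 = 29/4.
E[N | stage 2] = (1+8+10)/3 = 19/3.
E[N | stage 3] = (1+3+4+9)/4 = 17/4.
E[N | stage 4] = (9+12+13)/3 = 34/3.
By the law of total expectation,
E[N] = (3/7)·(29/4) + (2/7)·(19/3) + (3/14)·(17/4) + (1/14)·(34/3) = 1115/168.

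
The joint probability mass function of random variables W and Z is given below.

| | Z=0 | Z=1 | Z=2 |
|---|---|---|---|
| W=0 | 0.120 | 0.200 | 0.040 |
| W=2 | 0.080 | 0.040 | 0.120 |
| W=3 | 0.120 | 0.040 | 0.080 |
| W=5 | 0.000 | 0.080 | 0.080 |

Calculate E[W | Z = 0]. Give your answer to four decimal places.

P(Z = 0) = 0.320.
Σ W·P over the event = 0·(0.120) + 2·(0.080) + 3·(0.120) = 0.520.
E[W | Z = 0] = (0.520) / (0.320) = 1.6250.

1.6250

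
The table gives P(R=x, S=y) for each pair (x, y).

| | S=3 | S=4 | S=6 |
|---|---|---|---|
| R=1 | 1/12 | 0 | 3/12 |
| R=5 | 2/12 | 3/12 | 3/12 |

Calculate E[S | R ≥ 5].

P(R ≥ 5) = 2/3.
Summing S·P(R=x,S=y) over the conditioning event gives 3.
E[S | R ≥ 5] = (3) / (2/3) = 9/2.

9/2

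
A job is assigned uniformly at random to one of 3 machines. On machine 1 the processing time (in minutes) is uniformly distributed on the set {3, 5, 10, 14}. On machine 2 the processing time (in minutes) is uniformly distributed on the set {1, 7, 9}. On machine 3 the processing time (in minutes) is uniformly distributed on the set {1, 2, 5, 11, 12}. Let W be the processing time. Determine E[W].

E[W | machine 1] = (3+5+10+14)/4 = 8.
E[W | machine 2] = (1+7+9)/3 = 17/3.
E[W | machine 3] = (1+2+5+11+12)/5 = 31/5.
E[W] = (1/3)·(8) + (1/3)·(17/3) + (1/3)·(31/5) = 298/45.

298/45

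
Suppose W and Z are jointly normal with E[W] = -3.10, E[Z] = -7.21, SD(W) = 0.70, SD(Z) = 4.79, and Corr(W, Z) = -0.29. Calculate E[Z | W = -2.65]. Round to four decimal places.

-8.1030

E[Z | W=x] = μ_Z + ρ(σ_Z/σ_W)(x − μ_W) for jointly normal variables.
E[Z | W=-2.65] = -7.21 + (-0.29)·(4.79/0.70)·(-2.65 − (-3.10)) = -7.21 + (-1.9844)·(0.45) = -8.1030.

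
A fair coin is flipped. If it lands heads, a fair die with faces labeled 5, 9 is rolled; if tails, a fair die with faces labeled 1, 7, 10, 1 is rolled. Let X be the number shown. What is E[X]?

47/8

E[X | heads] = (5+9)/2 = 7.
E[X | tails] = (1+7+10+1)/4 = 19/4.
E[X] = (1/2)·(7) + (1/2)·(19/4) = 47/8.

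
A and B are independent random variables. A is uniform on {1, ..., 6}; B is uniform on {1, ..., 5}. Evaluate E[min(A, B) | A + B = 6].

P(A + B = 6) = 1/6.
Summing min(A,B)·P(x,y) over outcomes with A + B = 6 gives 3/10.
E[min(A, B) | A + B = 6] = (3/10) / (1/6) = 9/5.

9/5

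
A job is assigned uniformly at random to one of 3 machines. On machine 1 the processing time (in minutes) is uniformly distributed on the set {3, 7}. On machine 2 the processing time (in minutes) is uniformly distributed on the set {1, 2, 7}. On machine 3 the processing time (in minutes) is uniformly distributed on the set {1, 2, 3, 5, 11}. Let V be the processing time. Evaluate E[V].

191/45

E[V | machine 1] = (3+7)/2 = 5.
E[V | machine 2] = (1+2+7)/3 = 10/3.
E[V | machine 3] = (1+2+3+5+11)/5 = 22/5.
E[V] = (1/3)·(5) + (1/3)·(10/3) + (1/3)·(22/5) = 191/45.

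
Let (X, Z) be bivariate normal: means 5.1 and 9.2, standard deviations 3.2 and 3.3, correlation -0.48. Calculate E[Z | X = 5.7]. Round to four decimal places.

The regression of Z on X has slope ρ·σ_Z/σ_X and passes through (μ_X, μ_Z).
E[Z | X=5.7] = 9.2 + (-0.48)·(3.3/3.2)·(5.7 − (5.1)) = 9.2 + (-0.495)·(0.6) = 8.9030.

8.9030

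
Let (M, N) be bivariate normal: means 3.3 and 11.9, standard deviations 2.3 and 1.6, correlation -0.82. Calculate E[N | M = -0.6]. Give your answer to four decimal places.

For a bivariate normal, E[N | M=x] = μ_N + ρ·(σ_N/σ_M)·(x − μ_M).
E[N | M=-0.6] = 11.9 + (-0.82)·(1.6/2.3)·(-0.6 − (3.3)) = 11.9 + (-0.57043)·(-3.9) = 14.1247.

14.1247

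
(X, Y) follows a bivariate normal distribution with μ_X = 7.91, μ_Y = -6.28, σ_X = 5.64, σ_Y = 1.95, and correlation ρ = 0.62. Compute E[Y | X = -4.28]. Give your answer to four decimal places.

-8.8931

E[Y | X=x] = μ_Y + ρ(σ_Y/σ_X)(x − μ_X) for jointly normal variables.
E[Y | X=-4.28] = -6.28 + (0.62)·(1.95/5.64)·(-4.28 − (7.91)) = -6.28 + (0.214362)·(-12.19) = -8.8931.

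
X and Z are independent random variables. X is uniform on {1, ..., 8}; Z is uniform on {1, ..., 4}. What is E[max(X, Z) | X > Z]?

62/11

P(X > Z) = 11/16.
Summing max(X,Z)·P(x,y) over outcomes with X > Z gives 31/8.
E[max(X, Z) | X > Z] = (31/8) / (11/16) = 62/11.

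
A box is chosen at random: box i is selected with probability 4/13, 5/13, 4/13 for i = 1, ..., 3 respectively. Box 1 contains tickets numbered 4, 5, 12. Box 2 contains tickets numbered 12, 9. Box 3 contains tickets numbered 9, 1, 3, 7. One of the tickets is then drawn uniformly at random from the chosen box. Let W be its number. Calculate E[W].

E[W | box 1] = (4+5+12)/3 = 7.
E[W | box 2] = (12+9)/2 = 21/2.
E[W | box 3] = (9+1+3+7)/4 = 5.
By the law of total expectation,
E[W] = (4/13)·(7) + (5/13)·(21/2) + (4/13)·(5) = 201/26.

201/26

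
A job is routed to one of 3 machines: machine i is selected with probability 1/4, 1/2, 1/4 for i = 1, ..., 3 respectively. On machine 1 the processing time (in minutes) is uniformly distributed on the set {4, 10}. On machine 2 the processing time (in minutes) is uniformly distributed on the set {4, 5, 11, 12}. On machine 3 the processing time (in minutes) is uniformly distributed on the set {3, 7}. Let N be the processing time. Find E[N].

7

E[N | machine 1] = (4+10)/2 = 7.
E[N | machine 2] = (4+5+11+12)/4 = 8.
E[N | machine 3] = (3+7)/2 = 5.
E[N] = (1/4)·(7) + (1/2)·(8) + (1/4)·(5) = 7.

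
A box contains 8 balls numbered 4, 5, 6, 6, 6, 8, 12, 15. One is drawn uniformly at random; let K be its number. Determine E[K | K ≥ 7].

35/3

P(K ≥ 7) = 3/8.
Σ over the event: 8·1/8 + 12·1/8 + 15·1/8 = 35/8.
E[K | K ≥ 7] = (35/8) / (3/8) = 35/3.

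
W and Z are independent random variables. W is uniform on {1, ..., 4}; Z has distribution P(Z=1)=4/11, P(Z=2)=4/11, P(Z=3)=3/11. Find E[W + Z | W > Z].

P(W > Z) = 23/44.
Summing (W+Z)·P(x,y) over outcomes with W > Z gives 113/44.
E[W + Z | W > Z] = (113/44) / (23/44) = 113/23.

113/23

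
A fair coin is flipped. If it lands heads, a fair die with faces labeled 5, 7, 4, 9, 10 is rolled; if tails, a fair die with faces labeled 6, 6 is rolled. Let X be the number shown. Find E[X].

13/2

E[X | heads] = (5+7+4+9+10)/5 = 7.
E[X | tails] = (6+6)/2 = 6.
E[X] = (1/2)·(7) + (1/2)·(6) = 13/2.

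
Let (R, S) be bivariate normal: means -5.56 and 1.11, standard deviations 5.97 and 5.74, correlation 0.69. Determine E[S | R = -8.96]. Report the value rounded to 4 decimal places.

-1.1456

E[S | R=x] = μ_S + ρ(σ_S/σ_R)(x − μ_R) for jointly normal variables.
E[S | R=-8.96] = 1.11 + (0.69)·(5.74/5.97)·(-8.96 − (-5.56)) = 1.11 + (0.66342)·(-3.4) = -1.1456.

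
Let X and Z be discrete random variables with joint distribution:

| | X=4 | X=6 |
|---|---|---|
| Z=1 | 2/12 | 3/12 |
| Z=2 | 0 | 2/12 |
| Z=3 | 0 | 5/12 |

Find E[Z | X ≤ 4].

1

P(X ≤ 4) = 1/6.
Σ Z·P over the event = 1·(2/12) = 1/6.
E[Z | X ≤ 4] = (1/6) / (1/6) = 1.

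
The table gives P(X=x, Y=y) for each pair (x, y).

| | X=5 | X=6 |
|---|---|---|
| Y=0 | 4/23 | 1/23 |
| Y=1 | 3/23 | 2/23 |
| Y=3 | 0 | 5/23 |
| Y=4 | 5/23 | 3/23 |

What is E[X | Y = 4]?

P(Y = 4) = 8/23.
Σ X·P over the event = 5·(5/23) + 6·(3/23) = 43/23.
E[X | Y = 4] = (43/23) / (8/23) = 43/8.

43/8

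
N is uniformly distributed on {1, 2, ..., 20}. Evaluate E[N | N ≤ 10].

Given N ≤ 10, N is equally likely to be any of {1, 2, 3, 4, 5, 6, 7, 8, 9, 10}.
E[N | N ≤ 10] = (1 + 2 + 3 + 4 + 5 + 6 + 7 + 8 + 9 + 10) / 10 = 11/2.

11/2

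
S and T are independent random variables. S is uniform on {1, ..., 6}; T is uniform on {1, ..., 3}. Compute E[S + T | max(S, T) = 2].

Outcomes with max(S, T) = 2: (1,2), (2,1), (2,2), each with probability 1/18.
E[S + T | max(S, T) = 2] = (3 + 3 + 4) / 3 = 10/3.

10/3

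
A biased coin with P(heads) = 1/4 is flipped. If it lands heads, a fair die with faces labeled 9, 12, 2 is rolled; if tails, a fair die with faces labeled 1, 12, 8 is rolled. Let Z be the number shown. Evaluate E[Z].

E[Z | heads] = (9+12+2)/3 = 23/3.
E[Z | tails] = (1+12+8)/3 = 7.
By the law of total expectation,
E[Z] = (1/4)·(23/3) + (3/4)·(7) = 43/6.

43/6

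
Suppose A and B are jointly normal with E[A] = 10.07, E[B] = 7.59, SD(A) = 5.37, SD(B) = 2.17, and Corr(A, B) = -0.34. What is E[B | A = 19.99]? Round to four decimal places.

6.2271

For a bivariate normal, E[B | A=x] = μ_B + ρ·(σ_B/σ_A)·(x − μ_A).
E[B | A=19.99] = 7.59 + (-0.34)·(2.17/5.37)·(19.99 − (10.07)) = 7.59 + (-0.13739)·(9.92) = 6.2271.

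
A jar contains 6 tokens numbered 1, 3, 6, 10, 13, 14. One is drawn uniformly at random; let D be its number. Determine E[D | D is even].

P(D is even) = 1/2.
Σ over the event: 6·1/6 + 10·1/6 + 14·1/6 = 5.
E[D | D is even] = (5) / (1/2) = 10.

10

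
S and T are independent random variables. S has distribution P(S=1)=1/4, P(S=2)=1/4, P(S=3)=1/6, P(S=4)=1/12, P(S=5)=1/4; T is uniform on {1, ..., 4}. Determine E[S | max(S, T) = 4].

P(max(S, T) = 4) = 1/4.
Summing S·P(x,y) over outcomes with max(S, T) = 4 gives 31/48.
E[S | max(S, T) = 4] = (31/48) / (1/4) = 31/12.

31/12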